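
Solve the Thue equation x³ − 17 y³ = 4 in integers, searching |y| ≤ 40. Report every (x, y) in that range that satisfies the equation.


The equation is x³ - 17y³ = 4. For fixed y, x³ = 17·y³ + 4, so a solution requires the RHS to be a perfect cube.
Strategy: iterate y from -40 to 40, compute RHS = 17·y³ + 4, and check whether it is a (positive or negative) perfect cube.
Check small values of y:
  y = 0: RHS = 4 is not a perfect cube.
  y = 1: RHS = 21 is not a perfect cube.
  y = -1: RHS = -13 is not a perfect cube.
  y = 2: RHS = 140 is not a perfect cube.
  y = -2: RHS = -132 is not a perfect cube.
  y = 3: RHS = 463 is not a perfect cube.
  y = -3: RHS = -455 is not a perfect cube.
Continuing the search up to |y| = 40 finds no solutions either.
No (x, y) in the scanned range satisfies the equation.

No integer solutions with |y| ≤ 40.


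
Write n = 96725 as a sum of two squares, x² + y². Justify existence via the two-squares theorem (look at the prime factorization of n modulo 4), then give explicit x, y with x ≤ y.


Step 1: Factor n = 96725 = 5^2 · 53 · 73.
Step 2: Check the mod-4 condition on each prime factor: 5 ≡ 1 (mod 4), exponent 2; 53 ≡ 1 (mod 4), exponent 1; 73 ≡ 1 (mod 4), exponent 1.
All primes ≡ 3 (mod 4) appear to even exponent (or don't appear), so by the two-squares theorem n IS expressible as a sum of two squares.
Step 3: Build a representation. Group n = k² · m with k = 5 and m = 53 · 73 = 3869 (a product of primes ≡ 1 (mod 4)); a representation of m scales to one of n via (k·x)² + (k·y)² = k²(x² + y²). Each prime p ≡ 1 (mod 4) is itself a sum of two squares; find a² by testing p − a² for a perfect square:
  53: 53 − 1² = 52, 53 − 2² = 49 = 7² ⇒ 53 = 2² + 7².
  73: 73 − 1² = 72, 73 − 2² = 69, 73 − 3² = 64 = 8² ⇒ 73 = 3² + 8².
  Combine using the Brahmagupta–Fibonacci identity (a² + b²)(c² + d²) = (ac − bd)² + (ad + bc)² = (ac + bd)² + (ad − bc)²:
  53 · 73 = 3869: from (2² + 7²)(3² + 8²), take (2·3 − 7·8, 2·8 + 7·3) = (6 − 56, 16 + 21) = (-50, 37); dropping signs (only squares matter) gives (50, 37); check 50² + 37² = 2500 + 1369 = 3869 ✓.
  Scale by k = 5: (5·50, 5·37) = (250, 185).
Step 4: Order so x ≤ y and verify: 185² + 250² = 34225 + 62500 = 96725 = n. ✓

n = 96725 = 185² + 250² (one valid representation with x ≤ y).


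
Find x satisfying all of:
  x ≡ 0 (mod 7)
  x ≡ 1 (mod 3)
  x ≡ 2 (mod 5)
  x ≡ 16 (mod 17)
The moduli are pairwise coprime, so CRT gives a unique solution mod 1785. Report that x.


Product of moduli M = 7 · 3 · 5 · 17 = 1785.
Merge one congruence at a time:
  Start: x ≡ 0 (mod 7).
  Combine with x ≡ 1 (mod 3); new modulus lcm = 21.
    Write x = 0 + 7·t and substitute into x ≡ 1 (mod 3): 7·t ≡ 1 − 0 = 1 (mod 3).
    Reduce coefficients mod 3: 1·t ≡ 1 (mod 3).
    So t ≡ 1 (mod 3).
    Then x = 0 + 7·1 = 7, valid modulo lcm(7, 3) = 21: x ≡ 7 (mod 21).
  Combine with x ≡ 2 (mod 5); new modulus lcm = 105.
    Write x = 7 + 21·t and substitute into x ≡ 2 (mod 5): 21·t ≡ 2 − 7 = -5 (mod 5).
    Reduce coefficients mod 5: 1·t ≡ 0 (mod 5).
    So t ≡ 0 (mod 5).
    Then x = 7 + 21·0 = 7, valid modulo lcm(21, 5) = 105: x ≡ 7 (mod 105).
  Combine with x ≡ 16 (mod 17); new modulus lcm = 1785.
    Write x = 7 + 105·t and substitute into x ≡ 16 (mod 17): 105·t ≡ 16 − 7 = 9 (mod 17).
    Reduce coefficients mod 17: 3·t ≡ 9 (mod 17).
    The inverse of 3 mod 17 is 6 (since 3·6 = 18 = 1·17 + 1), so t ≡ 6·9 = 54 ≡ 3 (mod 17).
    Then x = 7 + 105·3 = 322, valid modulo lcm(105, 17) = 1785: x ≡ 322 (mod 1785).
Verify against each original: 322 mod 7 = 0, 322 mod 3 = 1, 322 mod 5 = 2, 322 mod 17 = 16.

x ≡ 322 (mod 1785).


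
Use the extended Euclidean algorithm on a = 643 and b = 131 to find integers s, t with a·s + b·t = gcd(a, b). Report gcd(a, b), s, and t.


Euclidean algorithm on (643, 131) — divide until remainder is 0:
  643 = 4 · 131 + 119
  131 = 1 · 119 + 12
  119 = 9 · 12 + 11
  12 = 1 · 11 + 1
  11 = 11 · 1 + 0
gcd(643, 131) = 1.
Track Bezout coefficients alongside the remainders: start with r₀ = 643 = a·1 + b·0 (s = 1, t = 0) and r₁ = 131 = a·0 + b·1 (s = 0, t = 1); each new remainder r_{k+1} = r_{k-1} − q_k·r_k inherits s_{k+1} = s_{k-1} − q_k·s_k, t_{k+1} = t_{k-1} − q_k·t_k, so r_k = a·s_k + b·t_k at every step:
  q = 4: r = 119, s = 1 − 4·0 = 1, t = 0 − 4·1 = -4  (check: 643·1 + 131·(-4) = 119)
  q = 1: r = 12, s = 0 − 1·1 = -1, t = 1 − 1·(-4) = 5  (check: 643·(-1) + 131·5 = 12)
  q = 9: r = 11, s = 1 − 9·(-1) = 10, t = -4 − 9·5 = -49  (check: 643·10 + 131·(-49) = 11)
  q = 1: r = 1, s = -1 − 1·10 = -11, t = 5 − 1·(-49) = 54  (check: 643·(-11) + 131·54 = 1)
The row with r = 1 (the gcd) gives the Bezout coefficients s = -11, t = 54.
Result: 643 · (-11) + 131 · (54) = 1.

gcd(643, 131) = 1; s = -11, t = 54 (check: 643·(-11) + 131·54 = 1).


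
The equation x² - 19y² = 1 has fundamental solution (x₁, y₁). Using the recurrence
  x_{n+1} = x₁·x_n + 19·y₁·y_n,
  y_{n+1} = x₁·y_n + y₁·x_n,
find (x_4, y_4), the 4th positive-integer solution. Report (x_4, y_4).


Step 1: Find the fundamental solution (x₁, y₁) of x² - 19y² = 1.
  Expand √19 as a continued fraction. a₀ = ⌊√19⌋ = 4; iterate m_{k+1} = d_k·a_k − m_k, d_{k+1} = (19 − m_{k+1}²)/d_k, a_{k+1} = ⌊(a₀ + m_{k+1})/d_{k+1}⌋ (starting m₀ = 0, d₀ = 1), with convergents p_k = a_k·p_{k-1} + p_{k-2}, q_k = a_k·q_{k-1} + q_{k-2} (p₋₁ = 1, q₋₁ = 0):
  k = 0: a₀ = 4; p₀/q₀ = 4/1; p₀² − 19·q₀² = 16 − 19 = -3.
  k = 1: m = 4, d = 3, a = ⌊(4 + 4)/3⌋ = 2; p/q = (2·4 + 1)/(2·1 + 0) = 9/2; p² − 19·q² = 81 − 76 = 5.
  k = 2: m = 2, d = 5, a = ⌊(4 + 2)/5⌋ = 1; p/q = (1·9 + 4)/(1·2 + 1) = 13/3; p² − 19·q² = 169 − 171 = -2.
  k = 3: m = 3, d = 2, a = ⌊(4 + 3)/2⌋ = 3; p/q = (3·13 + 9)/(3·3 + 2) = 48/11; p² − 19·q² = 2304 − 2299 = 5.
  k = 4: m = 3, d = 5, a = ⌊(4 + 3)/5⌋ = 1; p/q = (1·48 + 13)/(1·11 + 3) = 61/14; p² − 19·q² = 3721 − 3724 = -3.
  k = 5: m = 2, d = 3, a = ⌊(4 + 2)/3⌋ = 2; p/q = (2·61 + 48)/(2·14 + 11) = 170/39; p² − 19·q² = 28900 − 28899 = 1.
  The first convergent with p² − 19·q² = 1 gives the fundamental solution (x₁, y₁) = (170, 39).
Step 2: Apply the recurrence (x_{n+1}, y_{n+1}) = (x₁x_n + 19y₁y_n, x₁y_n + y₁x_n) repeatedly.
  From (x_1, y_1) = (170, 39): x_2 = 170·170 + 19·39·39 = 57799; y_2 = 170·39 + 39·170 = 13260.
  From (x_2, y_2) = (57799, 13260): x_3 = 170·57799 + 19·39·13260 = 19651490; y_3 = 170·13260 + 39·57799 = 4508361.
  From (x_3, y_3) = (19651490, 4508361): x_4 = 170·19651490 + 19·39·4508361 = 6681448801; y_4 = 170·4508361 + 39·19651490 = 1532829480.
Step 3: Verify x_4² - 19·y_4² = 44641758080384337601 - 44641758080384337600 = 1 (should be 1). ✓

(x_1, y_1) = (170, 39); (x_4, y_4) = (6681448801, 1532829480).


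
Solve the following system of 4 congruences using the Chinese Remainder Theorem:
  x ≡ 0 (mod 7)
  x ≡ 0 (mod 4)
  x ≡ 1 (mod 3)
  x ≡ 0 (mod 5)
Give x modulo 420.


Product of moduli M = 7 · 4 · 3 · 5 = 420.
Merge one congruence at a time:
  Start: x ≡ 0 (mod 7).
  Combine with x ≡ 0 (mod 4); new modulus lcm = 28.
    Write x = 0 + 7·t and substitute into x ≡ 0 (mod 4): 7·t ≡ 0 − 0 = 0 (mod 4).
    Reduce coefficients mod 4: 3·t ≡ 0 (mod 4).
    The inverse of 3 mod 4 is 3 (since 3·3 = 9 = 2·4 + 1), so t ≡ 3·0 = 0 ≡ 0 (mod 4).
    Then x = 0 + 7·0 = 0, valid modulo lcm(7, 4) = 28: x ≡ 0 (mod 28).
  Combine with x ≡ 1 (mod 3); new modulus lcm = 84.
    Write x = 0 + 28·t and substitute into x ≡ 1 (mod 3): 28·t ≡ 1 − 0 = 1 (mod 3).
    Reduce coefficients mod 3: 1·t ≡ 1 (mod 3).
    So t ≡ 1 (mod 3).
    Then x = 0 + 28·1 = 28, valid modulo lcm(28, 3) = 84: x ≡ 28 (mod 84).
  Combine with x ≡ 0 (mod 5); new modulus lcm = 420.
    Write x = 28 + 84·t and substitute into x ≡ 0 (mod 5): 84·t ≡ 0 − 28 = -28 (mod 5).
    Reduce coefficients mod 5: 4·t ≡ 2 (mod 5).
    The inverse of 4 mod 5 is 4 (since 4·4 = 16 = 3·5 + 1), so t ≡ 4·2 = 8 ≡ 3 (mod 5).
    Then x = 28 + 84·3 = 280, valid modulo lcm(84, 5) = 420: x ≡ 280 (mod 420).
Verify against each original: 280 mod 7 = 0, 280 mod 4 = 0, 280 mod 3 = 1, 280 mod 5 = 0.

x ≡ 280 (mod 420).


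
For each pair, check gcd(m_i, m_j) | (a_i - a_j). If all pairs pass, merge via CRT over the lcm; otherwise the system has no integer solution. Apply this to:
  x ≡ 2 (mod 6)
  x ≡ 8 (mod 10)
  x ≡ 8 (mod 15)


Moduli 6, 10, 15 are not pairwise coprime, so CRT works modulo lcm(m_i) when all pairwise compatibility conditions hold.
Pairwise compatibility: gcd(m_i, m_j) must divide a_i - a_j for every pair.
Merge one congruence at a time:
  Start: x ≡ 2 (mod 6).
  Combine with x ≡ 8 (mod 10): gcd(6, 10) = 2; 8 - 2 = 6, which IS divisible by 2, so compatible.
    Write x = 2 + 6·t and substitute into x ≡ 8 (mod 10): 6·t ≡ 8 − 2 = 6 (mod 10).
    Divide the congruence (and modulus) by g = 2: 3·t ≡ 3 (mod 5).
    The inverse of 3 mod 5 is 2 (since 3·2 = 6 = 1·5 + 1), so t ≡ 2·3 = 6 ≡ 1 (mod 5).
    Then x = 2 + 6·1 = 8, valid modulo lcm(6, 10) = 30: x ≡ 8 (mod 30).
  Combine with x ≡ 8 (mod 15): gcd(30, 15) = 15; 8 - 8 = 0, which IS divisible by 15, so compatible.
    Write x = 8 + 30·t and substitute into x ≡ 8 (mod 15): 30·t ≡ 8 − 8 = 0 (mod 15).
    Divide the congruence (and modulus) by g = 15: 2·t ≡ 0 (mod 1).
    Modulo 1 every t works; take t = 0.
    Then x = 8 + 30·0 = 8, valid modulo lcm(30, 15) = 30: x ≡ 8 (mod 30).
Verify: 8 mod 6 = 2, 8 mod 10 = 8, 8 mod 15 = 8.

x ≡ 8 (mod 30).


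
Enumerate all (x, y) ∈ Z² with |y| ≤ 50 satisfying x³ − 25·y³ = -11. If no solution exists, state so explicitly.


The equation is x³ - 25y³ = -11. For fixed y, x³ = 25·y³ − 11, so a solution requires the RHS to be a perfect cube.
Strategy: iterate y from -50 to 50, compute RHS = 25·y³ − 11, and check whether it is a (positive or negative) perfect cube.
Check small values of y:
  y = 0: RHS = -11 is not a perfect cube.
  y = 1: RHS = 14 is not a perfect cube.
  y = -1: RHS = -36 is not a perfect cube.
  y = 2: RHS = 189 is not a perfect cube.
  y = -2: RHS = -211 is not a perfect cube.
  y = 3: RHS = 664 is not a perfect cube.
  y = -3: RHS = -686 is not a perfect cube.
Continuing the search up to |y| = 50 finds no solutions either.
No (x, y) in the scanned range satisfies the equation.

No integer solutions with |y| ≤ 50.


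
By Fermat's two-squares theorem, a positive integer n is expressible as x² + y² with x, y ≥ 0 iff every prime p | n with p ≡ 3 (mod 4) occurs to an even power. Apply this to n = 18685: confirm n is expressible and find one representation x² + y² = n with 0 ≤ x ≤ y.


Step 1: Factor n = 18685 = 5 · 37 · 101.
Step 2: Check the mod-4 condition on each prime factor: 5 ≡ 1 (mod 4), exponent 1; 37 ≡ 1 (mod 4), exponent 1; 101 ≡ 1 (mod 4), exponent 1.
All primes ≡ 3 (mod 4) appear to even exponent (or don't appear), so by the two-squares theorem n IS expressible as a sum of two squares.
Step 3: Build a representation. Here n = 5 · 37 · 101 is a product of primes ≡ 1 (mod 4). Each prime p ≡ 1 (mod 4) is itself a sum of two squares; find a² by testing p − a² for a perfect square:
  5: 5 − 1² = 4 = 2² ⇒ 5 = 1² + 2².
  37: 37 − 1² = 36 = 6² ⇒ 37 = 1² + 6².
  101: 101 − 1² = 100 = 10² ⇒ 101 = 1² + 10².
  Combine using the Brahmagupta–Fibonacci identity (a² + b²)(c² + d²) = (ac − bd)² + (ad + bc)² = (ac + bd)² + (ad − bc)²:
  5 · 37 = 185: from (1² + 2²)(1² + 6²), take (1·1 − 2·6, 1·6 + 2·1) = (1 − 12, 6 + 2) = (-11, 8); dropping signs (only squares matter) gives (11, 8); check 11² + 8² = 121 + 64 = 185 ✓.
  185 · 101 = 18685: from (11² + 8²)(1² + 10²), take (11·1 − 8·10, 11·10 + 8·1) = (11 − 80, 110 + 8) = (-69, 118); dropping signs (only squares matter) gives (69, 118); check 69² + 118² = 4761 + 13924 = 18685 ✓.
Step 4: Order so x ≤ y and verify: 69² + 118² = 4761 + 13924 = 18685 = n. ✓

n = 18685 = 69² + 118² (one valid representation with x ≤ y).


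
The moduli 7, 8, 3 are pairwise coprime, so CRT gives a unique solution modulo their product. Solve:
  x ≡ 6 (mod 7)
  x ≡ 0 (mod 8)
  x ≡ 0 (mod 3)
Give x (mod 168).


Moduli 7, 8, 3 are pairwise coprime; by CRT there is a unique solution modulo M = 7 · 8 · 3 = 168.
Solve pairwise, accumulating the modulus:
  Start with x ≡ 6 (mod 7).
  Combine with x ≡ 0 (mod 8): since gcd(7, 8) = 1, we get a unique residue mod 56.
    Write x = 6 + 7·t and substitute into x ≡ 0 (mod 8): 7·t ≡ 0 − 6 = -6 (mod 8).
    Reduce coefficients mod 8: 7·t ≡ 2 (mod 8).
    The inverse of 7 mod 8 is 7 (since 7·7 = 49 = 6·8 + 1), so t ≡ 7·2 = 14 ≡ 6 (mod 8).
    Then x = 6 + 7·6 = 48, valid modulo lcm(7, 8) = 56: x ≡ 48 (mod 56).
  Combine with x ≡ 0 (mod 3): since gcd(56, 3) = 1, we get a unique residue mod 168.
    Write x = 48 + 56·t and substitute into x ≡ 0 (mod 3): 56·t ≡ 0 − 48 = -48 (mod 3).
    Reduce coefficients mod 3: 2·t ≡ 0 (mod 3).
    The inverse of 2 mod 3 is 2 (since 2·2 = 4 = 1·3 + 1), so t ≡ 2·0 = 0 ≡ 0 (mod 3).
    Then x = 48 + 56·0 = 48, valid modulo lcm(56, 3) = 168: x ≡ 48 (mod 168).
Verify: 48 mod 7 = 6 ✓, 48 mod 8 = 0 ✓, 48 mod 3 = 0 ✓.

x ≡ 48 (mod 168).


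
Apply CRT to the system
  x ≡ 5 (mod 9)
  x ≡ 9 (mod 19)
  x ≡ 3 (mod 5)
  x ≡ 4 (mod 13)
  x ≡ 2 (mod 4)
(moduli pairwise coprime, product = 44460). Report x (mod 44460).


Product of moduli M = 9 · 19 · 5 · 13 · 4 = 44460.
Merge one congruence at a time:
  Start: x ≡ 5 (mod 9).
  Combine with x ≡ 9 (mod 19); new modulus lcm = 171.
    Write x = 5 + 9·t and substitute into x ≡ 9 (mod 19): 9·t ≡ 9 − 5 = 4 (mod 19).
    The inverse of 9 mod 19 is 17 (since 9·17 = 153 = 8·19 + 1), so t ≡ 17·4 = 68 ≡ 11 (mod 19).
    Then x = 5 + 9·11 = 104, valid modulo lcm(9, 19) = 171: x ≡ 104 (mod 171).
  Combine with x ≡ 3 (mod 5); new modulus lcm = 855.
    Write x = 104 + 171·t and substitute into x ≡ 3 (mod 5): 171·t ≡ 3 − 104 = -101 (mod 5).
    Reduce coefficients mod 5: 1·t ≡ 4 (mod 5).
    So t ≡ 4 (mod 5).
    Then x = 104 + 171·4 = 788, valid modulo lcm(171, 5) = 855: x ≡ 788 (mod 855).
  Combine with x ≡ 4 (mod 13); new modulus lcm = 11115.
    Write x = 788 + 855·t and substitute into x ≡ 4 (mod 13): 855·t ≡ 4 − 788 = -784 (mod 13).
    Reduce coefficients mod 13: 10·t ≡ 9 (mod 13).
    The inverse of 10 mod 13 is 4 (since 10·4 = 40 = 3·13 + 1), so t ≡ 4·9 = 36 ≡ 10 (mod 13).
    Then x = 788 + 855·10 = 9338, valid modulo lcm(855, 13) = 11115: x ≡ 9338 (mod 11115).
  Combine with x ≡ 2 (mod 4); new modulus lcm = 44460.
    Write x = 9338 + 11115·t and substitute into x ≡ 2 (mod 4): 11115·t ≡ 2 − 9338 = -9336 (mod 4).
    Reduce coefficients mod 4: 3·t ≡ 0 (mod 4).
    The inverse of 3 mod 4 is 3 (since 3·3 = 9 = 2·4 + 1), so t ≡ 3·0 = 0 ≡ 0 (mod 4).
    Then x = 9338 + 11115·0 = 9338, valid modulo lcm(11115, 4) = 44460: x ≡ 9338 (mod 44460).
Verify against each original: 9338 mod 9 = 5, 9338 mod 19 = 9, 9338 mod 5 = 3, 9338 mod 13 = 4, 9338 mod 4 = 2.

x ≡ 9338 (mod 44460).


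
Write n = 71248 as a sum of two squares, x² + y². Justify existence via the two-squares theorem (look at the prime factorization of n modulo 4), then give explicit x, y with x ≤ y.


Step 1: Factor n = 71248 = 2^4 · 61 · 73.
Step 2: Check the mod-4 condition on each prime factor: 2 = 2 (special); 61 ≡ 1 (mod 4), exponent 1; 73 ≡ 1 (mod 4), exponent 1.
All primes ≡ 3 (mod 4) appear to even exponent (or don't appear), so by the two-squares theorem n IS expressible as a sum of two squares.
Step 3: Build a representation. Group n = k² · m with k = 4 and m = 61 · 73 = 4453 (a product of primes ≡ 1 (mod 4)); a representation of m scales to one of n via (k·x)² + (k·y)² = k²(x² + y²). Each prime p ≡ 1 (mod 4) is itself a sum of two squares; find a² by testing p − a² for a perfect square:
  61: 61 − 1² = 60, 61 − 2² = 57, 61 − 3² = 52, 61 − 4² = 45, 61 − 5² = 36 = 6² ⇒ 61 = 5² + 6².
  73: 73 − 1² = 72, 73 − 2² = 69, 73 − 3² = 64 = 8² ⇒ 73 = 3² + 8².
  Combine using the Brahmagupta–Fibonacci identity (a² + b²)(c² + d²) = (ac − bd)² + (ad + bc)² = (ac + bd)² + (ad − bc)²:
  61 · 73 = 4453: from (5² + 6²)(3² + 8²), take (5·3 − 6·8, 5·8 + 6·3) = (15 − 48, 40 + 18) = (-33, 58); dropping signs (only squares matter) gives (33, 58); check 33² + 58² = 1089 + 3364 = 4453 ✓.
  Scale by k = 4: (4·33, 4·58) = (132, 232).
Step 4: Order so x ≤ y and verify: 132² + 232² = 17424 + 53824 = 71248 = n. ✓

n = 71248 = 132² + 232² (one valid representation with x ≤ y).


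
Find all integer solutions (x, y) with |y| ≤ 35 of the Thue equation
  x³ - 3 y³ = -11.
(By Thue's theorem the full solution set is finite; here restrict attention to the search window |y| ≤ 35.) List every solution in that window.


The equation is x³ - 3y³ = -11. For fixed y, x³ = 3·y³ − 11, so a solution requires the RHS to be a perfect cube.
Strategy: iterate y from -35 to 35, compute RHS = 3·y³ − 11, and check whether it is a (positive or negative) perfect cube.
Check small values of y:
  y = 0: RHS = -11 is not a perfect cube.
  y = 1: RHS = -8 = (-2)³ ⇒ x = -2 works.
  y = -1: RHS = -14 is not a perfect cube.
  y = 2: RHS = 13 is not a perfect cube.
  y = -2: RHS = -35 is not a perfect cube.
  y = 3: RHS = 70 is not a perfect cube.
  y = -3: RHS = -92 is not a perfect cube.
Continuing the search up to |y| = 35 finds no further solutions beyond those listed.
Collected solutions: (-2, 1).

Solutions (with |y| ≤ 35): (-2, 1).


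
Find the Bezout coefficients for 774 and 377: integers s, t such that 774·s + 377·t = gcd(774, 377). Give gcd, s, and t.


Euclidean algorithm on (774, 377) — divide until remainder is 0:
  774 = 2 · 377 + 20
  377 = 18 · 20 + 17
  20 = 1 · 17 + 3
  17 = 5 · 3 + 2
  3 = 1 · 2 + 1
  2 = 2 · 1 + 0
gcd(774, 377) = 1.
Track Bezout coefficients alongside the remainders: start with r₀ = 774 = a·1 + b·0 (s = 1, t = 0) and r₁ = 377 = a·0 + b·1 (s = 0, t = 1); each new remainder r_{k+1} = r_{k-1} − q_k·r_k inherits s_{k+1} = s_{k-1} − q_k·s_k, t_{k+1} = t_{k-1} − q_k·t_k, so r_k = a·s_k + b·t_k at every step:
  q = 2: r = 20, s = 1 − 2·0 = 1, t = 0 − 2·1 = -2  (check: 774·1 + 377·(-2) = 20)
  q = 18: r = 17, s = 0 − 18·1 = -18, t = 1 − 18·(-2) = 37  (check: 774·(-18) + 377·37 = 17)
  q = 1: r = 3, s = 1 − 1·(-18) = 19, t = -2 − 1·37 = -39  (check: 774·19 + 377·(-39) = 3)
  q = 5: r = 2, s = -18 − 5·19 = -113, t = 37 − 5·(-39) = 232  (check: 774·(-113) + 377·232 = 2)
  q = 1: r = 1, s = 19 − 1·(-113) = 132, t = -39 − 1·232 = -271  (check: 774·132 + 377·(-271) = 1)
The row with r = 1 (the gcd) gives the Bezout coefficients s = 132, t = -271.
Result: 774 · (132) + 377 · (-271) = 1.

gcd(774, 377) = 1; s = 132, t = -271 (check: 774·132 + 377·(-271) = 1).


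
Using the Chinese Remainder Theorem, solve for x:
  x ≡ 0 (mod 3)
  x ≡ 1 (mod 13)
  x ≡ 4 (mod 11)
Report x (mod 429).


Moduli 3, 13, 11 are pairwise coprime; by CRT there is a unique solution modulo M = 3 · 13 · 11 = 429.
Solve pairwise, accumulating the modulus:
  Start with x ≡ 0 (mod 3).
  Combine with x ≡ 1 (mod 13): since gcd(3, 13) = 1, we get a unique residue mod 39.
    Write x = 0 + 3·t and substitute into x ≡ 1 (mod 13): 3·t ≡ 1 − 0 = 1 (mod 13).
    The inverse of 3 mod 13 is 9 (since 3·9 = 27 = 2·13 + 1), so t ≡ 9·1 = 9 ≡ 9 (mod 13).
    Then x = 0 + 3·9 = 27, valid modulo lcm(3, 13) = 39: x ≡ 27 (mod 39).
  Combine with x ≡ 4 (mod 11): since gcd(39, 11) = 1, we get a unique residue mod 429.
    Write x = 27 + 39·t and substitute into x ≡ 4 (mod 11): 39·t ≡ 4 − 27 = -23 (mod 11).
    Reduce coefficients mod 11: 6·t ≡ 10 (mod 11).
    The inverse of 6 mod 11 is 2 (since 6·2 = 12 = 1·11 + 1), so t ≡ 2·10 = 20 ≡ 9 (mod 11).
    Then x = 27 + 39·9 = 378, valid modulo lcm(39, 11) = 429: x ≡ 378 (mod 429).
Verify: 378 mod 3 = 0 ✓, 378 mod 13 = 1 ✓, 378 mod 11 = 4 ✓.

x ≡ 378 (mod 429).


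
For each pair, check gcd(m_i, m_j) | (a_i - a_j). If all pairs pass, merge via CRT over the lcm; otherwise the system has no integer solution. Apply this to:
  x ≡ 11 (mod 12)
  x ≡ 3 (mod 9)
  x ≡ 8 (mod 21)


Moduli 12, 9, 21 are not pairwise coprime, so CRT works modulo lcm(m_i) when all pairwise compatibility conditions hold.
Pairwise compatibility: gcd(m_i, m_j) must divide a_i - a_j for every pair.
Merge one congruence at a time:
  Start: x ≡ 11 (mod 12).
  Combine with x ≡ 3 (mod 9): gcd(12, 9) = 3, and 3 - 11 = -8 is NOT divisible by 3.
    ⇒ system is inconsistent (no integer solution).

No solution (the system is inconsistent).


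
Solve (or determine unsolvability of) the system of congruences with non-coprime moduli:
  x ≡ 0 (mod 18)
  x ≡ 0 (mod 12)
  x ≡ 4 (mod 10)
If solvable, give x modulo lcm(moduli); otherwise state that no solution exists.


Moduli 18, 12, 10 are not pairwise coprime, so CRT works modulo lcm(m_i) when all pairwise compatibility conditions hold.
Pairwise compatibility: gcd(m_i, m_j) must divide a_i - a_j for every pair.
Merge one congruence at a time:
  Start: x ≡ 0 (mod 18).
  Combine with x ≡ 0 (mod 12): gcd(18, 12) = 6; 0 - 0 = 0, which IS divisible by 6, so compatible.
    Write x = 0 + 18·t and substitute into x ≡ 0 (mod 12): 18·t ≡ 0 − 0 = 0 (mod 12).
    Divide the congruence (and modulus) by g = 6: 3·t ≡ 0 (mod 2).
    Reduce coefficients mod 2: 1·t ≡ 0 (mod 2).
    So t ≡ 0 (mod 2).
    Then x = 0 + 18·0 = 0, valid modulo lcm(18, 12) = 36: x ≡ 0 (mod 36).
  Combine with x ≡ 4 (mod 10): gcd(36, 10) = 2; 4 - 0 = 4, which IS divisible by 2, so compatible.
    Write x = 0 + 36·t and substitute into x ≡ 4 (mod 10): 36·t ≡ 4 − 0 = 4 (mod 10).
    Divide the congruence (and modulus) by g = 2: 18·t ≡ 2 (mod 5).
    Reduce coefficients mod 5: 3·t ≡ 2 (mod 5).
    The inverse of 3 mod 5 is 2 (since 3·2 = 6 = 1·5 + 1), so t ≡ 2·2 = 4 ≡ 4 (mod 5).
    Then x = 0 + 36·4 = 144, valid modulo lcm(36, 10) = 180: x ≡ 144 (mod 180).
Verify: 144 mod 18 = 0, 144 mod 12 = 0, 144 mod 10 = 4.

x ≡ 144 (mod 180).


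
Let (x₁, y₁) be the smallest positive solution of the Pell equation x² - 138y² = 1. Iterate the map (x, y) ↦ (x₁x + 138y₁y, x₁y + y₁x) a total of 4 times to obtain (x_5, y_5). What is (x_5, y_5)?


Step 1: Find the fundamental solution (x₁, y₁) of x² - 138y² = 1.
  Expand √138 as a continued fraction. a₀ = ⌊√138⌋ = 11; iterate m_{k+1} = d_k·a_k − m_k, d_{k+1} = (138 − m_{k+1}²)/d_k, a_{k+1} = ⌊(a₀ + m_{k+1})/d_{k+1}⌋ (starting m₀ = 0, d₀ = 1), with convergents p_k = a_k·p_{k-1} + p_{k-2}, q_k = a_k·q_{k-1} + q_{k-2} (p₋₁ = 1, q₋₁ = 0):
  k = 0: a₀ = 11; p₀/q₀ = 11/1; p₀² − 138·q₀² = 121 − 138 = -17.
  k = 1: m = 11, d = 17, a = ⌊(11 + 11)/17⌋ = 1; p/q = (1·11 + 1)/(1·1 + 0) = 12/1; p² − 138·q² = 144 − 138 = 6.
  k = 2: m = 6, d = 6, a = ⌊(11 + 6)/6⌋ = 2; p/q = (2·12 + 11)/(2·1 + 1) = 35/3; p² − 138·q² = 1225 − 1242 = -17.
  k = 3: m = 6, d = 17, a = ⌊(11 + 6)/17⌋ = 1; p/q = (1·35 + 12)/(1·3 + 1) = 47/4; p² − 138·q² = 2209 − 2208 = 1.
  The first convergent with p² − 138·q² = 1 gives the fundamental solution (x₁, y₁) = (47, 4).
Step 2: Apply the recurrence (x_{n+1}, y_{n+1}) = (x₁x_n + 138y₁y_n, x₁y_n + y₁x_n) repeatedly.
  From (x_1, y_1) = (47, 4): x_2 = 47·47 + 138·4·4 = 4417; y_2 = 47·4 + 4·47 = 376.
  From (x_2, y_2) = (4417, 376): x_3 = 47·4417 + 138·4·376 = 415151; y_3 = 47·376 + 4·4417 = 35340.
  From (x_3, y_3) = (415151, 35340): x_4 = 47·415151 + 138·4·35340 = 39019777; y_4 = 47·35340 + 4·415151 = 3321584.
  From (x_4, y_4) = (39019777, 3321584): x_5 = 47·39019777 + 138·4·3321584 = 3667443887; y_5 = 47·3321584 + 4·39019777 = 312193556.
Step 3: Verify x_5² - 138·y_5² = 13450144664293668769 - 13450144664293668768 = 1 (should be 1). ✓

(x_1, y_1) = (47, 4); (x_5, y_5) = (3667443887, 312193556).


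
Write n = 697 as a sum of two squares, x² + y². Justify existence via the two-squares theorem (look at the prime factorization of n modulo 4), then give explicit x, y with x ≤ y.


Step 1: Factor n = 697 = 17 · 41.
Step 2: Check the mod-4 condition on each prime factor: 17 ≡ 1 (mod 4), exponent 1; 41 ≡ 1 (mod 4), exponent 1.
All primes ≡ 3 (mod 4) appear to even exponent (or don't appear), so by the two-squares theorem n IS expressible as a sum of two squares.
Step 3: Build a representation. Here n = 17 · 41 is a product of primes ≡ 1 (mod 4). Each prime p ≡ 1 (mod 4) is itself a sum of two squares; find a² by testing p − a² for a perfect square:
  17: 17 − 1² = 16 = 4² ⇒ 17 = 1² + 4².
  41: 41 − 1² = 40, 41 − 2² = 37, 41 − 3² = 32, 41 − 4² = 25 = 5² ⇒ 41 = 4² + 5².
  Combine using the Brahmagupta–Fibonacci identity (a² + b²)(c² + d²) = (ac − bd)² + (ad + bc)² = (ac + bd)² + (ad − bc)²:
  17 · 41 = 697: from (1² + 4²)(4² + 5²), take (1·4 − 4·5, 1·5 + 4·4) = (4 − 20, 5 + 16) = (-16, 21); dropping signs (only squares matter) gives (16, 21); check 16² + 21² = 256 + 441 = 697 ✓.
Step 4: Order so x ≤ y and verify: 16² + 21² = 256 + 441 = 697 = n. ✓

n = 697 = 16² + 21² (one valid representation with x ≤ y).


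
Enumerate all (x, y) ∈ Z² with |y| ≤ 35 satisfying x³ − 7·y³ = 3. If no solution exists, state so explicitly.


The equation is x³ - 7y³ = 3. For fixed y, x³ = 7·y³ + 3, so a solution requires the RHS to be a perfect cube.
Strategy: iterate y from -35 to 35, compute RHS = 7·y³ + 3, and check whether it is a (positive or negative) perfect cube.
Check small values of y:
  y = 0: RHS = 3 is not a perfect cube.
  y = 1: RHS = 10 is not a perfect cube.
  y = -1: RHS = -4 is not a perfect cube.
  y = 2: RHS = 59 is not a perfect cube.
  y = -2: RHS = -53 is not a perfect cube.
  y = 3: RHS = 192 is not a perfect cube.
  y = -3: RHS = -186 is not a perfect cube.
Continuing the search up to |y| = 35 finds no solutions either.
No (x, y) in the scanned range satisfies the equation.

No integer solutions with |y| ≤ 35.


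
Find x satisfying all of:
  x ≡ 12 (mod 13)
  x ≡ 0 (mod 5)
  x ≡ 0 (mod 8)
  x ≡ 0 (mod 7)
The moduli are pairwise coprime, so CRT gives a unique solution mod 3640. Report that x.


Product of moduli M = 13 · 5 · 8 · 7 = 3640.
Merge one congruence at a time:
  Start: x ≡ 12 (mod 13).
  Combine with x ≡ 0 (mod 5); new modulus lcm = 65.
    Write x = 12 + 13·t and substitute into x ≡ 0 (mod 5): 13·t ≡ 0 − 12 = -12 (mod 5).
    Reduce coefficients mod 5: 3·t ≡ 3 (mod 5).
    The inverse of 3 mod 5 is 2 (since 3·2 = 6 = 1·5 + 1), so t ≡ 2·3 = 6 ≡ 1 (mod 5).
    Then x = 12 + 13·1 = 25, valid modulo lcm(13, 5) = 65: x ≡ 25 (mod 65).
  Combine with x ≡ 0 (mod 8); new modulus lcm = 520.
    Write x = 25 + 65·t and substitute into x ≡ 0 (mod 8): 65·t ≡ 0 − 25 = -25 (mod 8).
    Reduce coefficients mod 8: 1·t ≡ 7 (mod 8).
    So t ≡ 7 (mod 8).
    Then x = 25 + 65·7 = 480, valid modulo lcm(65, 8) = 520: x ≡ 480 (mod 520).
  Combine with x ≡ 0 (mod 7); new modulus lcm = 3640.
    Write x = 480 + 520·t and substitute into x ≡ 0 (mod 7): 520·t ≡ 0 − 480 = -480 (mod 7).
    Reduce coefficients mod 7: 2·t ≡ 3 (mod 7).
    The inverse of 2 mod 7 is 4 (since 2·4 = 8 = 1·7 + 1), so t ≡ 4·3 = 12 ≡ 5 (mod 7).
    Then x = 480 + 520·5 = 3080, valid modulo lcm(520, 7) = 3640: x ≡ 3080 (mod 3640).
Verify against each original: 3080 mod 13 = 12, 3080 mod 5 = 0, 3080 mod 8 = 0, 3080 mod 7 = 0.

x ≡ 3080 (mod 3640).


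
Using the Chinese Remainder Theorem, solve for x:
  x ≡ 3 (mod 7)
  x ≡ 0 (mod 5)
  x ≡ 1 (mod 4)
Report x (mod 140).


Moduli 7, 5, 4 are pairwise coprime; by CRT there is a unique solution modulo M = 7 · 5 · 4 = 140.
Solve pairwise, accumulating the modulus:
  Start with x ≡ 3 (mod 7).
  Combine with x ≡ 0 (mod 5): since gcd(7, 5) = 1, we get a unique residue mod 35.
    Write x = 3 + 7·t and substitute into x ≡ 0 (mod 5): 7·t ≡ 0 − 3 = -3 (mod 5).
    Reduce coefficients mod 5: 2·t ≡ 2 (mod 5).
    The inverse of 2 mod 5 is 3 (since 2·3 = 6 = 1·5 + 1), so t ≡ 3·2 = 6 ≡ 1 (mod 5).
    Then x = 3 + 7·1 = 10, valid modulo lcm(7, 5) = 35: x ≡ 10 (mod 35).
  Combine with x ≡ 1 (mod 4): since gcd(35, 4) = 1, we get a unique residue mod 140.
    Write x = 10 + 35·t and substitute into x ≡ 1 (mod 4): 35·t ≡ 1 − 10 = -9 (mod 4).
    Reduce coefficients mod 4: 3·t ≡ 3 (mod 4).
    The inverse of 3 mod 4 is 3 (since 3·3 = 9 = 2·4 + 1), so t ≡ 3·3 = 9 ≡ 1 (mod 4).
    Then x = 10 + 35·1 = 45, valid modulo lcm(35, 4) = 140: x ≡ 45 (mod 140).
Verify: 45 mod 7 = 3 ✓, 45 mod 5 = 0 ✓, 45 mod 4 = 1 ✓.

x ≡ 45 (mod 140).


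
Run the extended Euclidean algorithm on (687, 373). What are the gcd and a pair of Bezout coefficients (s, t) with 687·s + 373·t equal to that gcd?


Euclidean algorithm on (687, 373) — divide until remainder is 0:
  687 = 1 · 373 + 314
  373 = 1 · 314 + 59
  314 = 5 · 59 + 19
  59 = 3 · 19 + 2
  19 = 9 · 2 + 1
  2 = 2 · 1 + 0
gcd(687, 373) = 1.
Track Bezout coefficients alongside the remainders: start with r₀ = 687 = a·1 + b·0 (s = 1, t = 0) and r₁ = 373 = a·0 + b·1 (s = 0, t = 1); each new remainder r_{k+1} = r_{k-1} − q_k·r_k inherits s_{k+1} = s_{k-1} − q_k·s_k, t_{k+1} = t_{k-1} − q_k·t_k, so r_k = a·s_k + b·t_k at every step:
  q = 1: r = 314, s = 1 − 1·0 = 1, t = 0 − 1·1 = -1  (check: 687·1 + 373·(-1) = 314)
  q = 1: r = 59, s = 0 − 1·1 = -1, t = 1 − 1·(-1) = 2  (check: 687·(-1) + 373·2 = 59)
  q = 5: r = 19, s = 1 − 5·(-1) = 6, t = -1 − 5·2 = -11  (check: 687·6 + 373·(-11) = 19)
  q = 3: r = 2, s = -1 − 3·6 = -19, t = 2 − 3·(-11) = 35  (check: 687·(-19) + 373·35 = 2)
  q = 9: r = 1, s = 6 − 9·(-19) = 177, t = -11 − 9·35 = -326  (check: 687·177 + 373·(-326) = 1)
The row with r = 1 (the gcd) gives the Bezout coefficients s = 177, t = -326.
Result: 687 · (177) + 373 · (-326) = 1.

gcd(687, 373) = 1; s = 177, t = -326 (check: 687·177 + 373·(-326) = 1).


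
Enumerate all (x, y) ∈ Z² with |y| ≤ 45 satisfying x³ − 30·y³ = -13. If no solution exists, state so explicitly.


The equation is x³ - 30y³ = -13. For fixed y, x³ = 30·y³ − 13, so a solution requires the RHS to be a perfect cube.
Strategy: iterate y from -45 to 45, compute RHS = 30·y³ − 13, and check whether it is a (positive or negative) perfect cube.
Check small values of y:
  y = 0: RHS = -13 is not a perfect cube.
  y = 1: RHS = 17 is not a perfect cube.
  y = -1: RHS = -43 is not a perfect cube.
  y = 2: RHS = 227 is not a perfect cube.
  y = -2: RHS = -253 is not a perfect cube.
  y = 3: RHS = 797 is not a perfect cube.
  y = -3: RHS = -823 is not a perfect cube.
Continuing the search up to |y| = 45 finds no solutions either.
No (x, y) in the scanned range satisfies the equation.

No integer solutions with |y| ≤ 45.


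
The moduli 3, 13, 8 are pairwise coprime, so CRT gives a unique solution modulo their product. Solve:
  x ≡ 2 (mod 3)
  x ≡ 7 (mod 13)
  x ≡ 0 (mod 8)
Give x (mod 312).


Moduli 3, 13, 8 are pairwise coprime; by CRT there is a unique solution modulo M = 3 · 13 · 8 = 312.
Solve pairwise, accumulating the modulus:
  Start with x ≡ 2 (mod 3).
  Combine with x ≡ 7 (mod 13): since gcd(3, 13) = 1, we get a unique residue mod 39.
    Write x = 2 + 3·t and substitute into x ≡ 7 (mod 13): 3·t ≡ 7 − 2 = 5 (mod 13).
    The inverse of 3 mod 13 is 9 (since 3·9 = 27 = 2·13 + 1), so t ≡ 9·5 = 45 ≡ 6 (mod 13).
    Then x = 2 + 3·6 = 20, valid modulo lcm(3, 13) = 39: x ≡ 20 (mod 39).
  Combine with x ≡ 0 (mod 8): since gcd(39, 8) = 1, we get a unique residue mod 312.
    Write x = 20 + 39·t and substitute into x ≡ 0 (mod 8): 39·t ≡ 0 − 20 = -20 (mod 8).
    Reduce coefficients mod 8: 7·t ≡ 4 (mod 8).
    The inverse of 7 mod 8 is 7 (since 7·7 = 49 = 6·8 + 1), so t ≡ 7·4 = 28 ≡ 4 (mod 8).
    Then x = 20 + 39·4 = 176, valid modulo lcm(39, 8) = 312: x ≡ 176 (mod 312).
Verify: 176 mod 3 = 2 ✓, 176 mod 13 = 7 ✓, 176 mod 8 = 0 ✓.

x ≡ 176 (mod 312).


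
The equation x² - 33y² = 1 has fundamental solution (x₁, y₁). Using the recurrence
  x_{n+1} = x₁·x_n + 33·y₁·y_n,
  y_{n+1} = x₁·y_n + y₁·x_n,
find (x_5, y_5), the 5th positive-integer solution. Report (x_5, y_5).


Step 1: Find the fundamental solution (x₁, y₁) of x² - 33y² = 1.
  Expand √33 as a continued fraction. a₀ = ⌊√33⌋ = 5; iterate m_{k+1} = d_k·a_k − m_k, d_{k+1} = (33 − m_{k+1}²)/d_k, a_{k+1} = ⌊(a₀ + m_{k+1})/d_{k+1}⌋ (starting m₀ = 0, d₀ = 1), with convergents p_k = a_k·p_{k-1} + p_{k-2}, q_k = a_k·q_{k-1} + q_{k-2} (p₋₁ = 1, q₋₁ = 0):
  k = 0: a₀ = 5; p₀/q₀ = 5/1; p₀² − 33·q₀² = 25 − 33 = -8.
  k = 1: m = 5, d = 8, a = ⌊(5 + 5)/8⌋ = 1; p/q = (1·5 + 1)/(1·1 + 0) = 6/1; p² − 33·q² = 36 − 33 = 3.
  k = 2: m = 3, d = 3, a = ⌊(5 + 3)/3⌋ = 2; p/q = (2·6 + 5)/(2·1 + 1) = 17/3; p² − 33·q² = 289 − 297 = -8.
  k = 3: m = 3, d = 8, a = ⌊(5 + 3)/8⌋ = 1; p/q = (1·17 + 6)/(1·3 + 1) = 23/4; p² − 33·q² = 529 − 528 = 1.
  The first convergent with p² − 33·q² = 1 gives the fundamental solution (x₁, y₁) = (23, 4).
Step 2: Apply the recurrence (x_{n+1}, y_{n+1}) = (x₁x_n + 33y₁y_n, x₁y_n + y₁x_n) repeatedly.
  From (x_1, y_1) = (23, 4): x_2 = 23·23 + 33·4·4 = 1057; y_2 = 23·4 + 4·23 = 184.
  From (x_2, y_2) = (1057, 184): x_3 = 23·1057 + 33·4·184 = 48599; y_3 = 23·184 + 4·1057 = 8460.
  From (x_3, y_3) = (48599, 8460): x_4 = 23·48599 + 33·4·8460 = 2234497; y_4 = 23·8460 + 4·48599 = 388976.
  From (x_4, y_4) = (2234497, 388976): x_5 = 23·2234497 + 33·4·388976 = 102738263; y_5 = 23·388976 + 4·2234497 = 17884436.
Step 3: Verify x_5² - 33·y_5² = 10555150684257169 - 10555150684257168 = 1 (should be 1). ✓

(x_1, y_1) = (23, 4); (x_5, y_5) = (102738263, 17884436).


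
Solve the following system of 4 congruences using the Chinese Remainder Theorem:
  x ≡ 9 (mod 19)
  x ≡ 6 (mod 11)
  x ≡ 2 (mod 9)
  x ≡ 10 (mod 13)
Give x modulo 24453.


Product of moduli M = 19 · 11 · 9 · 13 = 24453.
Merge one congruence at a time:
  Start: x ≡ 9 (mod 19).
  Combine with x ≡ 6 (mod 11); new modulus lcm = 209.
    Write x = 9 + 19·t and substitute into x ≡ 6 (mod 11): 19·t ≡ 6 − 9 = -3 (mod 11).
    Reduce coefficients mod 11: 8·t ≡ 8 (mod 11).
    The inverse of 8 mod 11 is 7 (since 8·7 = 56 = 5·11 + 1), so t ≡ 7·8 = 56 ≡ 1 (mod 11).
    Then x = 9 + 19·1 = 28, valid modulo lcm(19, 11) = 209: x ≡ 28 (mod 209).
  Combine with x ≡ 2 (mod 9); new modulus lcm = 1881.
    Write x = 28 + 209·t and substitute into x ≡ 2 (mod 9): 209·t ≡ 2 − 28 = -26 (mod 9).
    Reduce coefficients mod 9: 2·t ≡ 1 (mod 9).
    The inverse of 2 mod 9 is 5 (since 2·5 = 10 = 1·9 + 1), so t ≡ 5·1 = 5 ≡ 5 (mod 9).
    Then x = 28 + 209·5 = 1073, valid modulo lcm(209, 9) = 1881: x ≡ 1073 (mod 1881).
  Combine with x ≡ 10 (mod 13); new modulus lcm = 24453.
    Write x = 1073 + 1881·t and substitute into x ≡ 10 (mod 13): 1881·t ≡ 10 − 1073 = -1063 (mod 13).
    Reduce coefficients mod 13: 9·t ≡ 3 (mod 13).
    The inverse of 9 mod 13 is 3 (since 9·3 = 27 = 2·13 + 1), so t ≡ 3·3 = 9 ≡ 9 (mod 13).
    Then x = 1073 + 1881·9 = 18002, valid modulo lcm(1881, 13) = 24453: x ≡ 18002 (mod 24453).
Verify against each original: 18002 mod 19 = 9, 18002 mod 11 = 6, 18002 mod 9 = 2, 18002 mod 13 = 10.

x ≡ 18002 (mod 24453).


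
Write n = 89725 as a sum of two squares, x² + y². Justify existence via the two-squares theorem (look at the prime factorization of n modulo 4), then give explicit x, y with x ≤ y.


Step 1: Factor n = 89725 = 5^2 · 37 · 97.
Step 2: Check the mod-4 condition on each prime factor: 5 ≡ 1 (mod 4), exponent 2; 37 ≡ 1 (mod 4), exponent 1; 97 ≡ 1 (mod 4), exponent 1.
All primes ≡ 3 (mod 4) appear to even exponent (or don't appear), so by the two-squares theorem n IS expressible as a sum of two squares.
Step 3: Build a representation. Group n = k² · m with k = 5 and m = 37 · 97 = 3589 (a product of primes ≡ 1 (mod 4)); a representation of m scales to one of n via (k·x)² + (k·y)² = k²(x² + y²). Each prime p ≡ 1 (mod 4) is itself a sum of two squares; find a² by testing p − a² for a perfect square:
  37: 37 − 1² = 36 = 6² ⇒ 37 = 1² + 6².
  97: 97 − 1² = 96, 97 − 2² = 93, 97 − 3² = 88, 97 − 4² = 81 = 9² ⇒ 97 = 4² + 9².
  Combine using the Brahmagupta–Fibonacci identity (a² + b²)(c² + d²) = (ac − bd)² + (ad + bc)² = (ac + bd)² + (ad − bc)²:
  37 · 97 = 3589: from (1² + 6²)(4² + 9²), take (1·4 − 6·9, 1·9 + 6·4) = (4 − 54, 9 + 24) = (-50, 33); dropping signs (only squares matter) gives (50, 33); check 50² + 33² = 2500 + 1089 = 3589 ✓.
  Scale by k = 5: (5·50, 5·33) = (250, 165).
Step 4: Order so x ≤ y and verify: 165² + 250² = 27225 + 62500 = 89725 = n. ✓

n = 89725 = 165² + 250² (one valid representation with x ≤ y).


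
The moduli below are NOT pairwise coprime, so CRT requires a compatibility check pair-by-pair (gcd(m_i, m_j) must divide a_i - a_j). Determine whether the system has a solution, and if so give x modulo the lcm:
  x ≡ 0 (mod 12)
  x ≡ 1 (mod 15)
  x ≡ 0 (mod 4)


Moduli 12, 15, 4 are not pairwise coprime, so CRT works modulo lcm(m_i) when all pairwise compatibility conditions hold.
Pairwise compatibility: gcd(m_i, m_j) must divide a_i - a_j for every pair.
Merge one congruence at a time:
  Start: x ≡ 0 (mod 12).
  Combine with x ≡ 1 (mod 15): gcd(12, 15) = 3, and 1 - 0 = 1 is NOT divisible by 3.
    ⇒ system is inconsistent (no integer solution).

No solution (the system is inconsistent).


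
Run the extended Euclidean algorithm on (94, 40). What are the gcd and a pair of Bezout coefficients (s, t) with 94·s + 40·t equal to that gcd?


Euclidean algorithm on (94, 40) — divide until remainder is 0:
  94 = 2 · 40 + 14
  40 = 2 · 14 + 12
  14 = 1 · 12 + 2
  12 = 6 · 2 + 0
gcd(94, 40) = 2.
Track Bezout coefficients alongside the remainders: start with r₀ = 94 = a·1 + b·0 (s = 1, t = 0) and r₁ = 40 = a·0 + b·1 (s = 0, t = 1); each new remainder r_{k+1} = r_{k-1} − q_k·r_k inherits s_{k+1} = s_{k-1} − q_k·s_k, t_{k+1} = t_{k-1} − q_k·t_k, so r_k = a·s_k + b·t_k at every step:
  q = 2: r = 14, s = 1 − 2·0 = 1, t = 0 − 2·1 = -2  (check: 94·1 + 40·(-2) = 14)
  q = 2: r = 12, s = 0 − 2·1 = -2, t = 1 − 2·(-2) = 5  (check: 94·(-2) + 40·5 = 12)
  q = 1: r = 2, s = 1 − 1·(-2) = 3, t = -2 − 1·5 = -7  (check: 94·3 + 40·(-7) = 2)
The row with r = 2 (the gcd) gives the Bezout coefficients s = 3, t = -7.
Result: 94 · (3) + 40 · (-7) = 2.

gcd(94, 40) = 2; s = 3, t = -7 (check: 94·3 + 40·(-7) = 2).


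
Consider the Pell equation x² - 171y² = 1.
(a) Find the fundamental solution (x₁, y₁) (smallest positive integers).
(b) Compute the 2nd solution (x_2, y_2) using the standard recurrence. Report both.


Step 1: Find the fundamental solution (x₁, y₁) of x² - 171y² = 1.
  Expand √171 as a continued fraction. a₀ = ⌊√171⌋ = 13; iterate m_{k+1} = d_k·a_k − m_k, d_{k+1} = (171 − m_{k+1}²)/d_k, a_{k+1} = ⌊(a₀ + m_{k+1})/d_{k+1}⌋ (starting m₀ = 0, d₀ = 1), with convergents p_k = a_k·p_{k-1} + p_{k-2}, q_k = a_k·q_{k-1} + q_{k-2} (p₋₁ = 1, q₋₁ = 0):
  k = 0: a₀ = 13; p₀/q₀ = 13/1; p₀² − 171·q₀² = 169 − 171 = -2.
  k = 1: m = 13, d = 2, a = ⌊(13 + 13)/2⌋ = 13; p/q = (13·13 + 1)/(13·1 + 0) = 170/13; p² − 171·q² = 28900 − 28899 = 1.
  The first convergent with p² − 171·q² = 1 gives the fundamental solution (x₁, y₁) = (170, 13).
Step 2: Apply the recurrence (x_{n+1}, y_{n+1}) = (x₁x_n + 171y₁y_n, x₁y_n + y₁x_n) repeatedly.
  From (x_1, y_1) = (170, 13): x_2 = 170·170 + 171·13·13 = 57799; y_2 = 170·13 + 13·170 = 4420.
Step 3: Verify x_2² - 171·y_2² = 3340724401 - 3340724400 = 1 (should be 1). ✓

(x_1, y_1) = (170, 13); (x_2, y_2) = (57799, 4420).
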